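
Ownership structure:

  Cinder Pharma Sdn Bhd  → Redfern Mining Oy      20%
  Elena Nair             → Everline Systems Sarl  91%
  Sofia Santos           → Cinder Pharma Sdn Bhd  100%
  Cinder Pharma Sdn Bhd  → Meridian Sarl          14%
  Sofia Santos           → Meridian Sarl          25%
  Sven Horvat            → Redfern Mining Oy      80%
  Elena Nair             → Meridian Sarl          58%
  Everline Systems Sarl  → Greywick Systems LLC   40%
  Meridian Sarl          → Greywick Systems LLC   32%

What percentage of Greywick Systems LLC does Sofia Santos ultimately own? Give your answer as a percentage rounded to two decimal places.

Sofia reaches Greywick along 2 paths.
Via Meridian: 25% × 32% = 8%.
Via Cinder → Meridian: 100% × 14% × 32% = 4.48%.
Total: 8% + 4.48% = 12.48%.

12.48%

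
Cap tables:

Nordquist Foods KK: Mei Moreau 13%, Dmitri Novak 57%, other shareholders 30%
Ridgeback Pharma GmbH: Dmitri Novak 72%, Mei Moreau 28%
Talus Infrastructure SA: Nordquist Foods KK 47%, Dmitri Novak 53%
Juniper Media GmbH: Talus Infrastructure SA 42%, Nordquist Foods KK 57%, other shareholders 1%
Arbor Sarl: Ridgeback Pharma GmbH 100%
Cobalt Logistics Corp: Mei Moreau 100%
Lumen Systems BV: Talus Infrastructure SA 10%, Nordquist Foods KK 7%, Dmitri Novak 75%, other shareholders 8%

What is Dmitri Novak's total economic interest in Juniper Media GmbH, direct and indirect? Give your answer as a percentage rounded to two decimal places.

Dmitri reaches Juniper along 3 paths.
Via Nordquist → Talus: 57% × 47% × 42% = 11.2518%.
Via Talus: 53% × 42% = 22.26%.
Via Nordquist: 57% × 57% = 32.49%.
Total: 11.2518% + 22.26% + 32.49% = 66.0018%.
Rounded: 66.00%.

66.00%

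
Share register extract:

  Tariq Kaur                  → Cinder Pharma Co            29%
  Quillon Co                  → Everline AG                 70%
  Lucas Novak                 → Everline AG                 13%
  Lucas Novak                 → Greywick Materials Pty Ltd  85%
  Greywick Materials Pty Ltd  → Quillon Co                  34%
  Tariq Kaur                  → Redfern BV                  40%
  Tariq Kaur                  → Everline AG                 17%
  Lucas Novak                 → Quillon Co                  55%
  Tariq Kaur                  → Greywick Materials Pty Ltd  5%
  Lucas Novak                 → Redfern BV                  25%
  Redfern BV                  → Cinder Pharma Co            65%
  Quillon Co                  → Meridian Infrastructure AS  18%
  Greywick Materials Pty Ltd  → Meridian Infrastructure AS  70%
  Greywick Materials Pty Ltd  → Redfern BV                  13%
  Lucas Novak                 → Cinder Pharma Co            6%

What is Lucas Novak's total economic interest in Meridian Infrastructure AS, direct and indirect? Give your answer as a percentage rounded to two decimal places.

Lucas reaches Meridian along 3 paths.
Via Quillon: 55% × 18% = 9.9%.
Via Greywick → Quillon: 85% × 34% × 18% = 5.202%.
Via Greywick: 85% × 70% = 59.5%.
Total: 9.9% + 5.202% + 59.5% = 74.602%.
Rounded: 74.60%.

74.60%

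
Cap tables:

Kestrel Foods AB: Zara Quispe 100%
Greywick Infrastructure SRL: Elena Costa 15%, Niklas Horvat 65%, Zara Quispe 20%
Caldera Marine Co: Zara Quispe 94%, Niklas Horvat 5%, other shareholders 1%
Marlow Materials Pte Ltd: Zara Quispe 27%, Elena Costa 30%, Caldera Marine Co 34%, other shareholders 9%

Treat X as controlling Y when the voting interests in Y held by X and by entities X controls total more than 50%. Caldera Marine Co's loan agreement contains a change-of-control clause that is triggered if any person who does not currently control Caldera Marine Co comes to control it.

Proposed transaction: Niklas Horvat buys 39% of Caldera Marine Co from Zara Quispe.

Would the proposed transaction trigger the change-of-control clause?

The purchase adds only to Niklas's holdings (Zara's stake shrinks), so Niklas is the only person who could newly come to control Caldera.
Niklas holds 65% of Greywick, so Niklas controls Greywick.
In Caldera, Niklas's side holds only 5%, not > 50%.
So before the transaction, Niklas does not control Caldera.
After the purchase, Niklas's direct stake in Caldera rises to 5% + 39% = 44%, and Zara's stake falls to 55%.
After the transaction, Niklas's side holds 44% of Caldera, not > 50%, so Niklas still does not control Caldera.
No new person acquires control, so the clause is not triggered.

No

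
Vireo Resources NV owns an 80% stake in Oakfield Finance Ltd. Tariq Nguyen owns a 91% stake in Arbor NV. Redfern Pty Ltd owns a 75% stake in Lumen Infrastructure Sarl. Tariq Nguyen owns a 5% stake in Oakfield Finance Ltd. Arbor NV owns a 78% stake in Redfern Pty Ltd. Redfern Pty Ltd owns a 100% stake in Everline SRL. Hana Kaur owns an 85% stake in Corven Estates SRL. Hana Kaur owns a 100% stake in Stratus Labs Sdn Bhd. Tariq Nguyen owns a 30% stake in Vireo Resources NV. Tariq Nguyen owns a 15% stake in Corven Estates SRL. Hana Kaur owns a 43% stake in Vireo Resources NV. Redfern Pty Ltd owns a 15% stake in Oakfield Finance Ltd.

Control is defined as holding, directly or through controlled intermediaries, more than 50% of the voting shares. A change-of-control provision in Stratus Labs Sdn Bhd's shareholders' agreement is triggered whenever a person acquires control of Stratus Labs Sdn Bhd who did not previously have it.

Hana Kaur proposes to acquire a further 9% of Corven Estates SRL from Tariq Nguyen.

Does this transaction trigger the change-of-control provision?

No

The purchase adds only to Hana's holdings (Tariq's stake shrinks), so Hana is the only person who could newly come to control Stratus.
Hana holds 100% of Stratus, so Hana controls Stratus.
So Hana already controls Stratus before the transaction.
After the purchase, Hana's direct stake in Corven rises to 85% + 9% = 94%, and Tariq's stake falls to 6%.
Hana controlled Stratus already, so this is not a new person acquiring control; every other person's position is unchanged or reduced.
No new person acquires control, so the clause is not triggered.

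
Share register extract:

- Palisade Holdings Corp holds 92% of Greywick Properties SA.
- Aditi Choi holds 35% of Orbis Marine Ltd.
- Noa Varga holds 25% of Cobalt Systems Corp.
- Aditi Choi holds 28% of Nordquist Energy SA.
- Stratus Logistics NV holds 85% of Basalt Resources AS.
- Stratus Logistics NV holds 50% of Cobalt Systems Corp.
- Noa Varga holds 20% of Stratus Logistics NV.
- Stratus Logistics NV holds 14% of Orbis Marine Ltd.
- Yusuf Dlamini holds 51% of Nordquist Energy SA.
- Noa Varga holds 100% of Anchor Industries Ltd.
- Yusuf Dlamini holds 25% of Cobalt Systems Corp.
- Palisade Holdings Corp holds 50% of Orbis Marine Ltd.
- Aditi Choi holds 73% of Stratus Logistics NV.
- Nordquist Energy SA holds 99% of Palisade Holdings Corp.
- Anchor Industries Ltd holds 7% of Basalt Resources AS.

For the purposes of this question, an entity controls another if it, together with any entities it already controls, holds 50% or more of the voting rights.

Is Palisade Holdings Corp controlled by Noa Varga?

Noa holds 100% of Anchor, so Noa controls Anchor.
Neither Noa nor any entity Noa controls holds any voting interest in Palisade.
So Noa does not control Palisade.

No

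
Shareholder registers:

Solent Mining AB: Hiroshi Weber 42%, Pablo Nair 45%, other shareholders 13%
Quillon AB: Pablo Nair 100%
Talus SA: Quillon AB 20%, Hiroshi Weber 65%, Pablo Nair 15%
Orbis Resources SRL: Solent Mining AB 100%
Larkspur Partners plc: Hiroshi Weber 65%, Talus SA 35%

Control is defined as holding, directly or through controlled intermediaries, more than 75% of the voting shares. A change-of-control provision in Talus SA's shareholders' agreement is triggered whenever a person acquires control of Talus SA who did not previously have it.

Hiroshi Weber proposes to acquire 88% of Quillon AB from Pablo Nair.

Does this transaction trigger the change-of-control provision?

Yes

The purchase adds only to Hiroshi's holdings (Pablo's stake shrinks), so Hiroshi is the only person who could newly come to control Talus.
Hiroshi's largest direct stake is 65% in Talus, which does not meet the threshold, so Hiroshi controls no company.
In Talus, Hiroshi's side holds only 65%, not > 75%.
So before the transaction, Hiroshi does not control Talus.
After the purchase, Hiroshi holds 88% of Quillon directly, and Pablo's stake falls to 12%.
Hiroshi holds 88% of Quillon, so Hiroshi controls Quillon.
Quillon and Hiroshi together hold 20% + 65% = 85% of Talus, so Hiroshi controls Talus.
Hiroshi did not control Talus before and does after, so the clause is triggered.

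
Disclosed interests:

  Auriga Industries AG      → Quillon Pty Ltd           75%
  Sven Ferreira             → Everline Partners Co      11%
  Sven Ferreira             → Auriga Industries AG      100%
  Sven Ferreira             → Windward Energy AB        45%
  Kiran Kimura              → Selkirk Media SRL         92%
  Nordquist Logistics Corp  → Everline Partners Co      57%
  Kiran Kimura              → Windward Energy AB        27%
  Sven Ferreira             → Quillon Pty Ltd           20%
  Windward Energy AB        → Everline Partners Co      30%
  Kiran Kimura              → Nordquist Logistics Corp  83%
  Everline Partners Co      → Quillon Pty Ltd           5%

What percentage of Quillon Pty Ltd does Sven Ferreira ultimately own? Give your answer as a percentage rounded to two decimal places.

Sven reaches Quillon along 4 paths.
Direct stake: 20% = 20%.
Via Windward → Everline: 45% × 30% × 5% = 0.675%.
Via Everline: 11% × 5% = 0.55%.
Via Auriga: 100% × 75% = 75%.
Total: 20% + 0.675% + 0.55% + 75% = 96.225%.
Rounded: 96.23%.

96.23%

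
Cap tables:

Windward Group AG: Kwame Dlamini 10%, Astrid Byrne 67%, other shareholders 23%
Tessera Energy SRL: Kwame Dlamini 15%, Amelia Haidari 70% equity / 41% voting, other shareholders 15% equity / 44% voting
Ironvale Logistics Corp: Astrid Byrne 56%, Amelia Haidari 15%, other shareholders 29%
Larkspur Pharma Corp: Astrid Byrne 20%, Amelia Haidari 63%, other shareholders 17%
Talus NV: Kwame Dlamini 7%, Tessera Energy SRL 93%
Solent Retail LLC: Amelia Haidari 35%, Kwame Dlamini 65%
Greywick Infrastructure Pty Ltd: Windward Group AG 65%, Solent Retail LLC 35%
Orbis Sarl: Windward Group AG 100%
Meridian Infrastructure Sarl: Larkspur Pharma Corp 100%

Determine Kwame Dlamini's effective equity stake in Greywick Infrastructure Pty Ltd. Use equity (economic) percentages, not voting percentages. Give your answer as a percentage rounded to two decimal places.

Kwame reaches Greywick along 2 paths.
Via Windward: 10% × 65% = 6.5%.
Via Solent: 65% × 35% = 22.75%.
Total: 6.5% + 22.75% = 29.25%.

29.25%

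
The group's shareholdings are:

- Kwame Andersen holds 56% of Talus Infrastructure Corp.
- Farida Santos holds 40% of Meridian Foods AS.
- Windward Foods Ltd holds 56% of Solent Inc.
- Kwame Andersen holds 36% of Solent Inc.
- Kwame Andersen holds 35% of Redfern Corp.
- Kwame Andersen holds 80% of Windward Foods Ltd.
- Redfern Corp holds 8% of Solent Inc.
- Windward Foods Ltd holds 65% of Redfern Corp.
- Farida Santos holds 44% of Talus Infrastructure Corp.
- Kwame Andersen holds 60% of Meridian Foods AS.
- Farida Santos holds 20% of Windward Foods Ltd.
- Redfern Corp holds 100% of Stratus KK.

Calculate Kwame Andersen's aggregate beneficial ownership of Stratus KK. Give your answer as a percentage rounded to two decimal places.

87.00%

Kwame reaches Stratus along 2 paths.
Via Windward → Redfern: 80% × 65% × 100% = 52%.
Via Redfern: 35% × 100% = 35%.
Total: 52% + 35% = 87%.
Rounded: 87.00%.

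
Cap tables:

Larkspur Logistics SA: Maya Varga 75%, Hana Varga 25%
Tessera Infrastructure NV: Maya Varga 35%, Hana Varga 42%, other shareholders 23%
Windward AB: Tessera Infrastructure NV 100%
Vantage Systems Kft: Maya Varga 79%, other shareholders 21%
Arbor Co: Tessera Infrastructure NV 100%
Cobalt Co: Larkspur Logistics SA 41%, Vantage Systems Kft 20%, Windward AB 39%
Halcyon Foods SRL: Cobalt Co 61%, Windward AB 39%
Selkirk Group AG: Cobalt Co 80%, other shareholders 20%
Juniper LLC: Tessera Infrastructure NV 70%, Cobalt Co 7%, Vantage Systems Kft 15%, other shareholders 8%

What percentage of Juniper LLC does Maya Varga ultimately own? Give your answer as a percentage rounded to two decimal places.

40.56%

Maya reaches Juniper along 5 paths.
Via Tessera: 35% × 70% = 24.5%.
Via Larkspur → Cobalt: 75% × 41% × 7% = 2.1525%.
Via Vantage → Cobalt: 79% × 20% × 7% = 1.106%.
Via Tessera → Windward → Cobalt: 35% × 100% × 39% × 7% = 0.9555%.
Via Vantage: 79% × 15% = 11.85%.
Total: 24.5% + 2.1525% + 1.106% + 0.9555% + 11.85% = 40.564%.
Rounded: 40.56%.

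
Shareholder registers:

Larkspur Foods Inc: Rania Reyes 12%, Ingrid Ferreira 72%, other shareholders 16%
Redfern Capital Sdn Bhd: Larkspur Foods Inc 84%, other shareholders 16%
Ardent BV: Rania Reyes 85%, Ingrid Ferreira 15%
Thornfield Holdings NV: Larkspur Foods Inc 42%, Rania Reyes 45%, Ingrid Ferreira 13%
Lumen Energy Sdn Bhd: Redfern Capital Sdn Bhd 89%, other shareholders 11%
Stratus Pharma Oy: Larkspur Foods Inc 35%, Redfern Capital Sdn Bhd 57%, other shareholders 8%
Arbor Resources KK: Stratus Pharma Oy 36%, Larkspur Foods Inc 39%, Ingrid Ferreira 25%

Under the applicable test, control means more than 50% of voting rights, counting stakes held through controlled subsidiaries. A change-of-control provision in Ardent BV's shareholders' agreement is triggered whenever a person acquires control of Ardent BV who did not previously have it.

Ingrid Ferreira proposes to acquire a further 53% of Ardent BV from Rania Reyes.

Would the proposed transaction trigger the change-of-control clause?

Yes

The purchase adds only to Ingrid's holdings (Rania's stake shrinks), so Ingrid is the only person who could newly come to control Ardent.
Ingrid holds 72% of Larkspur, so Ingrid controls Larkspur.
Larkspur holds 84% of Redfern, so Ingrid controls Redfern.
Larkspur and Ingrid together hold 42% + 13% = 55% of Thornfield, so Ingrid controls Thornfield.
Redfern holds 89% of Lumen, so Ingrid controls Lumen.
Larkspur and Redfern together hold 35% + 57% = 92% of Stratus, so Ingrid controls Stratus.
Stratus and Larkspur and Ingrid together hold 36% + 39% + 25% = 100% of Arbor, so Ingrid controls Arbor.
In Ardent, Ingrid's side holds only 15%, not > 50%.
So before the transaction, Ingrid does not control Ardent.
After the purchase, Ingrid's direct stake in Ardent rises to 15% + 53% = 68%, and Rania's stake falls to 32%.
Ingrid holds 68% of Ardent, so Ingrid controls Ardent.
Ingrid did not control Ardent before and does after, so the clause is triggered.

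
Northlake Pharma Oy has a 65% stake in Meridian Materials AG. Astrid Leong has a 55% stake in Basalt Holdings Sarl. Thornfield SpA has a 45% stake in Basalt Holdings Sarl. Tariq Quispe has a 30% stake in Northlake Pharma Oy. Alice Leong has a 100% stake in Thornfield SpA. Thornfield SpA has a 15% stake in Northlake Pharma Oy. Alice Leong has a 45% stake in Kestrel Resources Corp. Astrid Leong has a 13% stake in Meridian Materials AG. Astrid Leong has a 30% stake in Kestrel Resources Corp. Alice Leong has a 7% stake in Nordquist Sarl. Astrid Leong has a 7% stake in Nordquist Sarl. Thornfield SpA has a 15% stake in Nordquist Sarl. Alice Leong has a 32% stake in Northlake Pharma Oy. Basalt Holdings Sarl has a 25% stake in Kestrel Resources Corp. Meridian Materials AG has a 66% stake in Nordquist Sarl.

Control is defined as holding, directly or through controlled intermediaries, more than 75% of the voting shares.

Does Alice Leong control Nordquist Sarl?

Alice holds 100% of Thornfield, so Alice controls Thornfield.
In Nordquist, Alice's side holds only 15% + 7% = 22%, not > 75%.
So Alice does not control Nordquist.

No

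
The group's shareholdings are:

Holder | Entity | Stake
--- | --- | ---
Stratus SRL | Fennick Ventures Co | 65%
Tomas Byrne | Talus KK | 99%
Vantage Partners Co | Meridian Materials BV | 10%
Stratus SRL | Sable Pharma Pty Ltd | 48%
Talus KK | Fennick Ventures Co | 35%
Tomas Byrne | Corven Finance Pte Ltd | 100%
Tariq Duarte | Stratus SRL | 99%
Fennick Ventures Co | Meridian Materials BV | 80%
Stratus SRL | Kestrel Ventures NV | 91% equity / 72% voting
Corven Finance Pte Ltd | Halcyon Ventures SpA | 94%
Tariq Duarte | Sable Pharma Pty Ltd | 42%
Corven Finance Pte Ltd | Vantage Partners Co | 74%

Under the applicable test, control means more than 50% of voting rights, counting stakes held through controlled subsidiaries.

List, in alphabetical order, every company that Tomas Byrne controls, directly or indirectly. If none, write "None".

Tomas holds 100% of Corven, so Tomas controls Corven.
Tomas holds 99% of Talus, so Tomas controls Talus.
Corven holds 74% of Vantage, so Tomas controls Vantage.
Corven holds 94% of Halcyon, so Tomas controls Halcyon.
No other company's threshold is met.

Corven Finance Pte Ltd, Halcyon Ventures SpA, Talus KK, Vantage Partners Co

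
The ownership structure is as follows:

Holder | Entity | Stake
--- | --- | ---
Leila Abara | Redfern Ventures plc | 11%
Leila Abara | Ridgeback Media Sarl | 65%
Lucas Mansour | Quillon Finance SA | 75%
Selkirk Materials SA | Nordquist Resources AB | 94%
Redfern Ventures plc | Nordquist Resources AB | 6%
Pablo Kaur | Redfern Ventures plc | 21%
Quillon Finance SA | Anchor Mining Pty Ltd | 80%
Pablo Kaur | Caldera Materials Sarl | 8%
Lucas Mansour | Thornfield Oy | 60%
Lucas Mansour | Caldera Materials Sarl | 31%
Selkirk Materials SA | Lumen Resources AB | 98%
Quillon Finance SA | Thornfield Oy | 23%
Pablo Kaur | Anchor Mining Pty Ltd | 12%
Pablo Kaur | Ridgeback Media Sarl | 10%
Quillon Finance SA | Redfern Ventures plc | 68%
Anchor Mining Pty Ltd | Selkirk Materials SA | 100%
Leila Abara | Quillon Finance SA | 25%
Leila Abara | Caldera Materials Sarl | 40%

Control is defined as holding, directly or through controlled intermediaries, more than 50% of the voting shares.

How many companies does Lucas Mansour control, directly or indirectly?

Lucas holds 75% of Quillon, so Lucas controls Quillon.
Quillon holds 68% of Redfern, so Lucas controls Redfern.
Quillon holds 80% of Anchor, so Lucas controls Anchor.
Lucas and Quillon together hold 60% + 23% = 83% of Thornfield, so Lucas controls Thornfield.
Anchor holds 100% of Selkirk, so Lucas controls Selkirk.
Selkirk and Redfern together hold 94% + 6% = 100% of Nordquist, so Lucas controls Nordquist.
Selkirk holds 98% of Lumen, so Lucas controls Lumen.
No other company's threshold is met.
Lucas controls 7 companies.

7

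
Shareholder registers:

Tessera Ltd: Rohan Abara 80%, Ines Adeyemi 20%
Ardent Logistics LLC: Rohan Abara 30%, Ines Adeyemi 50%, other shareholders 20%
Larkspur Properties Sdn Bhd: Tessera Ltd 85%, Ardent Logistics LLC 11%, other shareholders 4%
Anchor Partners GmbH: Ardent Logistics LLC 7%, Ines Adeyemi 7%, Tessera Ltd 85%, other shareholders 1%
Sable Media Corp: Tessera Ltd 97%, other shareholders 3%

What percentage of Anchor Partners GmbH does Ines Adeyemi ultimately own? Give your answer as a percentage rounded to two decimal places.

Ines reaches Anchor along 3 paths.
Via Ardent: 50% × 7% = 3.5%.
Direct stake: 7% = 7%.
Via Tessera: 20% × 85% = 17%.
Total: 3.5% + 7% + 17% = 27.5%.
Rounded: 27.50%.

27.50%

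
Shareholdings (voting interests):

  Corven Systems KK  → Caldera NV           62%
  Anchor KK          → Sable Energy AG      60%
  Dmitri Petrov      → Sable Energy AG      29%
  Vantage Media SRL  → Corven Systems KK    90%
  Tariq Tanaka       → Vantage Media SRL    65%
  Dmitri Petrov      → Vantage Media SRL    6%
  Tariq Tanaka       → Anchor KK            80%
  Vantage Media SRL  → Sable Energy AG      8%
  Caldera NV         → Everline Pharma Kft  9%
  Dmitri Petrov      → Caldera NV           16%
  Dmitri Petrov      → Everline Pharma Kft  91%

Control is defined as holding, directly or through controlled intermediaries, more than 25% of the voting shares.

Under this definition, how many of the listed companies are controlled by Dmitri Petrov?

Dmitri holds 29% of Sable, so Dmitri controls Sable.
Dmitri holds 91% of Everline, so Dmitri controls Everline.
No other company's threshold is met.
Dmitri controls 2 companies.

2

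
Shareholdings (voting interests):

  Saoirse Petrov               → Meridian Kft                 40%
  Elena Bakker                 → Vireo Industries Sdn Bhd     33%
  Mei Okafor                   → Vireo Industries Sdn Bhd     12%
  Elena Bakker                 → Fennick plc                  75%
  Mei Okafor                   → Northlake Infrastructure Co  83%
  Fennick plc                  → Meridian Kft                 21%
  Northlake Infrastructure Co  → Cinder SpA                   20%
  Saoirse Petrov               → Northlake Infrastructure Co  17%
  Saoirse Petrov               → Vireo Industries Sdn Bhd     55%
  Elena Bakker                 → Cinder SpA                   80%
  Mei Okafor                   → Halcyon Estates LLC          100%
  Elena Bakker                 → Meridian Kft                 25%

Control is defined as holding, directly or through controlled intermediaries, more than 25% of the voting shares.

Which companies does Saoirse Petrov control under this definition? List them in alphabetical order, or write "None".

Meridian Kft, Vireo Industries Sdn Bhd

Saoirse holds 55% of Vireo, so Saoirse controls Vireo.
Saoirse holds 40% of Meridian, so Saoirse controls Meridian.
No other company's threshold is met.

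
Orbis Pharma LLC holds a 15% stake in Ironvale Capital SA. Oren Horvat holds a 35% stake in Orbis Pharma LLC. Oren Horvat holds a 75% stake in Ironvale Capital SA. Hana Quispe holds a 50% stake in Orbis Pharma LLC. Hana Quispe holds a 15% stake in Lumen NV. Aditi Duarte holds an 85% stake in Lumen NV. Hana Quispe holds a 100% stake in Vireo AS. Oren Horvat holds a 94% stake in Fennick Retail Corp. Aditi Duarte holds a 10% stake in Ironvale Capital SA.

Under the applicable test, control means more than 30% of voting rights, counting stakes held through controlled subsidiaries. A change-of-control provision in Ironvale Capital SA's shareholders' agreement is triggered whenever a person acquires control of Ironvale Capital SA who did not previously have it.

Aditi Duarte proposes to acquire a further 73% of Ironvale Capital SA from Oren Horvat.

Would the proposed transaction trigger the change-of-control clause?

Yes

The purchase adds only to Aditi's holdings (Oren's stake shrinks), so Aditi is the only person who could newly come to control Ironvale.
Aditi holds 85% of Lumen, so Aditi controls Lumen.
In Ironvale, Aditi's side holds only 10%, not > 30%.
So before the transaction, Aditi does not control Ironvale.
After the purchase, Aditi's direct stake in Ironvale rises to 10% + 73% = 83%, and Oren's stake falls to 2%.
Aditi holds 83% of Ironvale, so Aditi controls Ironvale.
Aditi did not control Ironvale before and does after, so the clause is triggered.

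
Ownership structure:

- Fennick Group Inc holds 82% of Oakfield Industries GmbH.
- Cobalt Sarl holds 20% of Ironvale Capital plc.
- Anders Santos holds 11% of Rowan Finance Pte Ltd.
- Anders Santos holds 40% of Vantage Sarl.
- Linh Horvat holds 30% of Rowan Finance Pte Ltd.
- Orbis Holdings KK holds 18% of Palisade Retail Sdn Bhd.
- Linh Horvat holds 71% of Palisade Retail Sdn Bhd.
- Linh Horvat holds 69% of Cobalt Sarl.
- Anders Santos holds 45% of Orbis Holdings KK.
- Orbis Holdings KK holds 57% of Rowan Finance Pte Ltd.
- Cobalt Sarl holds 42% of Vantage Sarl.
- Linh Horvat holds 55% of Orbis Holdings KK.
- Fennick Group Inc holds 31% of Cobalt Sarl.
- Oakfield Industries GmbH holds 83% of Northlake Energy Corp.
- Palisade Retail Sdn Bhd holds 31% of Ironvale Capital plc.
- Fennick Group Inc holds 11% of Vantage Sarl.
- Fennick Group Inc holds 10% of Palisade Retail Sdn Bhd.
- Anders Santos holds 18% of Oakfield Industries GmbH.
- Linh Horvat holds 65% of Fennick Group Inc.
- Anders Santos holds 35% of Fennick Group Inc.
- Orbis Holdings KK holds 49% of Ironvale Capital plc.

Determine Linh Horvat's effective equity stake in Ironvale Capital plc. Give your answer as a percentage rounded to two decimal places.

Linh reaches Ironvale along 6 paths.
Via Orbis: 55% × 49% = 26.95%.
Via Palisade: 71% × 31% = 22.01%.
Via Fennick → Palisade: 65% × 10% × 31% = 2.015%.
Via Orbis → Palisade: 55% × 18% × 31% = 3.069%.
Via Fennick → Cobalt: 65% × 31% × 20% = 4.03%.
Via Cobalt: 69% × 20% = 13.8%.
Total: 26.95% + 22.01% + 2.015% + 3.069% + 4.03% + 13.8% = 71.874%.
Rounded: 71.87%.

71.87%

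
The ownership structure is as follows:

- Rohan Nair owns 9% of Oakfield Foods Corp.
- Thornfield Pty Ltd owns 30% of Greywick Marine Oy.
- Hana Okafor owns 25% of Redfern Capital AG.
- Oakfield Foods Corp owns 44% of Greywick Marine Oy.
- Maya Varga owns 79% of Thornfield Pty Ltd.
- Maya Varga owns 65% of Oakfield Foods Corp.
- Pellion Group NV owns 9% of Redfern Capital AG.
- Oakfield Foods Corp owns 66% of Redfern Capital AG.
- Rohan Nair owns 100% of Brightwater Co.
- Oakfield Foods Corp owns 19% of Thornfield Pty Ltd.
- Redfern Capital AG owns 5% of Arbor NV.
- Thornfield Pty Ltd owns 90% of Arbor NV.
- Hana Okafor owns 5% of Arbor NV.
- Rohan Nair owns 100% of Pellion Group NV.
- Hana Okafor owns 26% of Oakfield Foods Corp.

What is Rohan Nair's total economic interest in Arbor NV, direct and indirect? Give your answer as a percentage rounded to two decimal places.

Rohan reaches Arbor along 3 paths.
Via Oakfield → Thornfield: 9% × 19% × 90% = 1.539%.
Via Oakfield → Redfern: 9% × 66% × 5% = 0.297%.
Via Pellion → Redfern: 100% × 9% × 5% = 0.45%.
Total: 1.539% + 0.297% + 0.45% = 2.286%.
Rounded: 2.29%.

2.29%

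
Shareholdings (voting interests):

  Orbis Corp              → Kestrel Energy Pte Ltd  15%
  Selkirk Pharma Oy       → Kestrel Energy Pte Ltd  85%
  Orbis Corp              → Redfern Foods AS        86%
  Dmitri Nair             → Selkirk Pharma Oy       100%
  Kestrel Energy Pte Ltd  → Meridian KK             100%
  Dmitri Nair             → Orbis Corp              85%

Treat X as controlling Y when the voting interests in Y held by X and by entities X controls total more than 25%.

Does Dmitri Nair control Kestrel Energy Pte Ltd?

Yes

Dmitri holds 100% of Selkirk, so Dmitri controls Selkirk.
Dmitri holds 85% of Orbis, so Dmitri controls Orbis.
Orbis and Selkirk together hold 15% + 85% = 100% of Kestrel, so Dmitri controls Kestrel.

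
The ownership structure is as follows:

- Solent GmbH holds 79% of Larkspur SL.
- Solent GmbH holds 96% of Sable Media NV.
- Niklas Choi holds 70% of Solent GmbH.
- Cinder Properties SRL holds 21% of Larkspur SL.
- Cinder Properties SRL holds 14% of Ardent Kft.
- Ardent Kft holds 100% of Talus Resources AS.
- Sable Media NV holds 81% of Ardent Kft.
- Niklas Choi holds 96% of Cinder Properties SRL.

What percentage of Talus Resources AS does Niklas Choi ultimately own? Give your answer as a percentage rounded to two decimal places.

Niklas reaches Talus along 2 paths.
Via Cinder → Ardent: 96% × 14% × 100% = 13.44%.
Via Solent → Sable → Ardent: 70% × 96% × 81% × 100% = 54.432%.
Total: 13.44% + 54.432% = 67.872%.
Rounded: 67.87%.

67.87%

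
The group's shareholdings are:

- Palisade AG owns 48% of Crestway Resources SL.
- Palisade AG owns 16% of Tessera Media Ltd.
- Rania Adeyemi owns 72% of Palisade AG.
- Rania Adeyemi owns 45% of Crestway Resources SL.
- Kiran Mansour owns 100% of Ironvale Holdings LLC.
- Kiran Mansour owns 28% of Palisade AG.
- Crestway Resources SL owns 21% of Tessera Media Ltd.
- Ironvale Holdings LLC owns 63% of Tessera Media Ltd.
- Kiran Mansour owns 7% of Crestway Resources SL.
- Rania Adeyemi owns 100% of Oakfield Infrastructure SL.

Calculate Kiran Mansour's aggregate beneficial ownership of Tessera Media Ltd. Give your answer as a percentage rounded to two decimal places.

Kiran reaches Tessera along 4 paths.
Via Palisade: 28% × 16% = 4.48%.
Via Ironvale: 100% × 63% = 63%.
Via Palisade → Crestway: 28% × 48% × 21% = 2.8224%.
Via Crestway: 7% × 21% = 1.47%.
Total: 4.48% + 63% + 2.8224% + 1.47% = 71.7724%.
Rounded: 71.77%.

71.77%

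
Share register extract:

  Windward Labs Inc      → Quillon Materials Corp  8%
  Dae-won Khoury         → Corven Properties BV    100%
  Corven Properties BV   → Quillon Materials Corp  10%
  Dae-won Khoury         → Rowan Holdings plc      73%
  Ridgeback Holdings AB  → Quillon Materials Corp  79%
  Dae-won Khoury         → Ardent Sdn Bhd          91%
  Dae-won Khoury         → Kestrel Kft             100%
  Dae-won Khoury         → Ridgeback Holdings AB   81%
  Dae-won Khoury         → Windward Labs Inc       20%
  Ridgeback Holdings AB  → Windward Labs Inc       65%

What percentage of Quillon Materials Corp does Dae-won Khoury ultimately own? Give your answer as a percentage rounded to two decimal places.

79.80%

Dae-won reaches Quillon along 4 paths.
Via Corven: 100% × 10% = 10%.
Via Ridgeback: 81% × 79% = 63.99%.
Via Windward: 20% × 8% = 1.6%.
Via Ridgeback → Windward: 81% × 65% × 8% = 4.212%.
Total: 10% + 63.99% + 1.6% + 4.212% = 79.802%.
Rounded: 79.80%.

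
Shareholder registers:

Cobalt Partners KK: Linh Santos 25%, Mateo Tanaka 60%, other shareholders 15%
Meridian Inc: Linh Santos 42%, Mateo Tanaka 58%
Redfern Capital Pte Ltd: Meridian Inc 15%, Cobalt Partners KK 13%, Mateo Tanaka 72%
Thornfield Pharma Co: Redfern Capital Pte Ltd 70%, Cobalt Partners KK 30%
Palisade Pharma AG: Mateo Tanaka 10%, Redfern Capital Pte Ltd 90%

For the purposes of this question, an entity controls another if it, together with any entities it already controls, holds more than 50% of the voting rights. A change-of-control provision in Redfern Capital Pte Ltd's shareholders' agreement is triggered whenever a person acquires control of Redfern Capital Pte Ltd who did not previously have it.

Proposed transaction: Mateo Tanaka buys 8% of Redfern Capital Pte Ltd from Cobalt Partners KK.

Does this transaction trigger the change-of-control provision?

The purchase adds only to Mateo's holdings (Cobalt's stake shrinks), so Mateo is the only person who could newly come to control Redfern.
Mateo holds 58% of Meridian, so Mateo controls Meridian.
Mateo holds 60% of Cobalt, so Mateo controls Cobalt.
Meridian and Cobalt and Mateo together hold 15% + 13% + 72% = 100% of Redfern, so Mateo controls Redfern.
So Mateo already controls Redfern before the transaction.
After the purchase, Mateo's direct stake in Redfern rises to 72% + 8% = 80%, and Cobalt's stake falls to 5%.
Mateo controlled Redfern already, so this is not a new person acquiring control; every other person's position is unchanged or reduced.
No new person acquires control, so the clause is not triggered.

No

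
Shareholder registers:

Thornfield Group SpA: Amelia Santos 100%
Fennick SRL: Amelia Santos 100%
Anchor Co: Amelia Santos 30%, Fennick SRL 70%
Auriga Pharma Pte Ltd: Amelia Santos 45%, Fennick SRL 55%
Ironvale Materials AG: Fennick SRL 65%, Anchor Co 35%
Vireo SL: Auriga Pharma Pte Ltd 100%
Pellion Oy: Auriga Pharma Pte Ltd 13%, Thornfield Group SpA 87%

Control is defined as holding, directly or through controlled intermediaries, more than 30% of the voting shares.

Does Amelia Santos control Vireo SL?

Yes

Amelia holds 100% of Fennick, so Amelia controls Fennick.
Amelia and Fennick together hold 45% + 55% = 100% of Auriga, so Amelia controls Auriga.
Auriga holds 100% of Vireo, so Amelia controls Vireo.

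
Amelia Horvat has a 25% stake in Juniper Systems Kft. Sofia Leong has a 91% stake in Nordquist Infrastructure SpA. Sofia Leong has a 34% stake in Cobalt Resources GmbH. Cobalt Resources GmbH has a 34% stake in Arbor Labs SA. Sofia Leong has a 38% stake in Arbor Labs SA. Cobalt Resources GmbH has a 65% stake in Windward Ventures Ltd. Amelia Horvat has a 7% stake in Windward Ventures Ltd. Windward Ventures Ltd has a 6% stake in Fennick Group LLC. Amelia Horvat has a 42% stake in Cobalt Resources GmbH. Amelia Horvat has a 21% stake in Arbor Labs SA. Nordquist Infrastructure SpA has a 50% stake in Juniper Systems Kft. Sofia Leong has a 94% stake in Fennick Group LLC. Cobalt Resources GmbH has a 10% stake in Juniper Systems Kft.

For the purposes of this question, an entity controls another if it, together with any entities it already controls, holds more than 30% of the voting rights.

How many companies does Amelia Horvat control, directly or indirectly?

4

Amelia holds 42% of Cobalt, so Amelia controls Cobalt.
Amelia and Cobalt together hold 7% + 65% = 72% of Windward, so Amelia controls Windward.
Amelia and Cobalt together hold 21% + 34% = 55% of Arbor, so Amelia controls Arbor.
Amelia and Cobalt together hold 25% + 10% = 35% of Juniper, so Amelia controls Juniper.
No other company's threshold is met.
Amelia controls 4 companies.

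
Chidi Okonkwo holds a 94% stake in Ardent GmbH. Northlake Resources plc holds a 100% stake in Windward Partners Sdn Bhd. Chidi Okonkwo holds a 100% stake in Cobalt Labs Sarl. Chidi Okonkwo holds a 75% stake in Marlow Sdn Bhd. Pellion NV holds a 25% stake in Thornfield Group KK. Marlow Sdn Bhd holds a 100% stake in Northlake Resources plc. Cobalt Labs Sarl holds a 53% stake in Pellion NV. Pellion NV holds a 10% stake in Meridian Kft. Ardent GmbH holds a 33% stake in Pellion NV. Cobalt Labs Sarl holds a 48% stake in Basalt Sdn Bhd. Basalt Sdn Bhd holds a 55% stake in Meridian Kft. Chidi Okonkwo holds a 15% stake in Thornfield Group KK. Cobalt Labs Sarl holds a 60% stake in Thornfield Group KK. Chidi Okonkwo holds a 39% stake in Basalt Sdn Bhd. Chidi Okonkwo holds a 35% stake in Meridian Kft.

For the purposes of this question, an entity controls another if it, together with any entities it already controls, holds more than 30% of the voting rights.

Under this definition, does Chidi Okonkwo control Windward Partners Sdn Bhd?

Yes

Chidi holds 75% of Marlow, so Chidi controls Marlow.
Marlow holds 100% of Northlake, so Chidi controls Northlake.
Northlake holds 100% of Windward, so Chidi controls Windward.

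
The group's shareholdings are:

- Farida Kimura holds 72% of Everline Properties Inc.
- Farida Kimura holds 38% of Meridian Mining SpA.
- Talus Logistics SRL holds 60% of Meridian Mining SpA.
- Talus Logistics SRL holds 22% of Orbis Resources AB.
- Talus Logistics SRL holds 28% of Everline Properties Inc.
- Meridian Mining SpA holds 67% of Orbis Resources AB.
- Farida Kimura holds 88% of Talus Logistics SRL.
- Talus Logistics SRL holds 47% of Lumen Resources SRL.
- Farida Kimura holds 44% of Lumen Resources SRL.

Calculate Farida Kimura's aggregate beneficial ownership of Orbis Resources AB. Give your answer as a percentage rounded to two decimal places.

80.20%

Farida reaches Orbis along 3 paths.
Via Meridian: 38% × 67% = 25.46%.
Via Talus → Meridian: 88% × 60% × 67% = 35.376%.
Via Talus: 88% × 22% = 19.36%.
Total: 25.46% + 35.376% + 19.36% = 80.196%.
Rounded: 80.20%.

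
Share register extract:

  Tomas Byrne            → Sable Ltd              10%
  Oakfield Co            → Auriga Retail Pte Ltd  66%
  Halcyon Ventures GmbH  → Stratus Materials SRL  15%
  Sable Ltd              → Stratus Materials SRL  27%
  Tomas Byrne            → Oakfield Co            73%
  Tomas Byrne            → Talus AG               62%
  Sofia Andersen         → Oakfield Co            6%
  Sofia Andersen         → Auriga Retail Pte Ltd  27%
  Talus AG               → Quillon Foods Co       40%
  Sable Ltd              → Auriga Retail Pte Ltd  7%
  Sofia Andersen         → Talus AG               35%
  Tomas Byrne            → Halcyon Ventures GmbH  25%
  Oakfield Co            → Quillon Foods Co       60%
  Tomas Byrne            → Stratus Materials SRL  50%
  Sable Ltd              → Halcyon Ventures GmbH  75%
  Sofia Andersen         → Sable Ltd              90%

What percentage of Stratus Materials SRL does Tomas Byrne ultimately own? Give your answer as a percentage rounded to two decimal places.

57.58%

Tomas reaches Stratus along 4 paths.
Via Sable → Halcyon: 10% × 75% × 15% = 1.125%.
Via Halcyon: 25% × 15% = 3.75%.
Direct stake: 50% = 50%.
Via Sable: 10% × 27% = 2.7%.
Total: 1.125% + 3.75% + 50% + 2.7% = 57.575%.
Rounded: 57.58%.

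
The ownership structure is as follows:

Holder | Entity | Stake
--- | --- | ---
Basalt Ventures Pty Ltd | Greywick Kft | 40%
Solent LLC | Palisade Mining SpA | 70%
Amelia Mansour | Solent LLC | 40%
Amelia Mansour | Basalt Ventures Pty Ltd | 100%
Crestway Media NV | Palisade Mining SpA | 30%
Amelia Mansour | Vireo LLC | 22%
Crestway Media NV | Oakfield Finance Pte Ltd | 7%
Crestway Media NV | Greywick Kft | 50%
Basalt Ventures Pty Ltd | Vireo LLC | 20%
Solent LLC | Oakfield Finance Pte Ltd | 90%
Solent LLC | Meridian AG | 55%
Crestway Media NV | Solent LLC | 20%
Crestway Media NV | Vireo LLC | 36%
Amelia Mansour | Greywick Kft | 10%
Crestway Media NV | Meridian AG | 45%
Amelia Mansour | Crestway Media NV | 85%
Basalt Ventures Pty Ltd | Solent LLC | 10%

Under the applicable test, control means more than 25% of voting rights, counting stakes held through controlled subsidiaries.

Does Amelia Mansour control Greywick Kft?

Yes

Amelia holds 85% of Crestway, so Amelia controls Crestway.
Amelia holds 100% of Basalt, so Amelia controls Basalt.
Basalt and Crestway and Amelia together hold 40% + 50% + 10% = 100% of Greywick, so Amelia controls Greywick.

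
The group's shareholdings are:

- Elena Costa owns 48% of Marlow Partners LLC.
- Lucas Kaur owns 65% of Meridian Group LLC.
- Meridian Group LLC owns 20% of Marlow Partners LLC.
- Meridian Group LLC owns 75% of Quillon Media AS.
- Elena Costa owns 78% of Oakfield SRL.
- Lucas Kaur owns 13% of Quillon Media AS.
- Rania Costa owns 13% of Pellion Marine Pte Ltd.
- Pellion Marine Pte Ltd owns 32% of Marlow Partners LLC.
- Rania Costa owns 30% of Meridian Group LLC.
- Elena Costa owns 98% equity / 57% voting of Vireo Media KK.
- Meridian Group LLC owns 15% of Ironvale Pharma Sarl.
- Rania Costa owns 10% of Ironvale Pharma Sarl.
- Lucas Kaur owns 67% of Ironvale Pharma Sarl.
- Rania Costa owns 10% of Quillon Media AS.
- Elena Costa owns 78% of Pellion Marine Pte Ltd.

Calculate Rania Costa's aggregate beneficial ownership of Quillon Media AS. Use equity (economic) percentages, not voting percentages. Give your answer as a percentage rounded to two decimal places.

Rania reaches Quillon along 2 paths.
Via Meridian: 30% × 75% = 22.5%.
Direct stake: 10% = 10%.
Total: 22.5% + 10% = 32.5%.
Rounded: 32.50%.

32.50%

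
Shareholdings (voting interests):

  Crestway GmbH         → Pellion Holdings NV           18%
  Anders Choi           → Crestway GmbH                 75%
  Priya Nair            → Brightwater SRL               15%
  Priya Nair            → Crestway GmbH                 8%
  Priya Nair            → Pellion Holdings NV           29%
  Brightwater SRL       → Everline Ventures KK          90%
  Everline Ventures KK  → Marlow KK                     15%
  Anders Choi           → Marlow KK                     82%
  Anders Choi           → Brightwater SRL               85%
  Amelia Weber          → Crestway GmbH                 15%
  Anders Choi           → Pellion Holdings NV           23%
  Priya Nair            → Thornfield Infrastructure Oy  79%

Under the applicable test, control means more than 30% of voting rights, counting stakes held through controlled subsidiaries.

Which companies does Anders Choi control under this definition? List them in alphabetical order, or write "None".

Anders holds 85% of Brightwater, so Anders controls Brightwater.
Anders holds 75% of Crestway, so Anders controls Crestway.
Brightwater holds 90% of Everline, so Anders controls Everline.
Anders and Everline together hold 82% + 15% = 97% of Marlow, so Anders controls Marlow.
Crestway and Anders together hold 18% + 23% = 41% of Pellion, so Anders controls Pellion.
No other company's threshold is met.

Brightwater SRL, Crestway GmbH, Everline Ventures KK, Marlow KK, Pellion Holdings NV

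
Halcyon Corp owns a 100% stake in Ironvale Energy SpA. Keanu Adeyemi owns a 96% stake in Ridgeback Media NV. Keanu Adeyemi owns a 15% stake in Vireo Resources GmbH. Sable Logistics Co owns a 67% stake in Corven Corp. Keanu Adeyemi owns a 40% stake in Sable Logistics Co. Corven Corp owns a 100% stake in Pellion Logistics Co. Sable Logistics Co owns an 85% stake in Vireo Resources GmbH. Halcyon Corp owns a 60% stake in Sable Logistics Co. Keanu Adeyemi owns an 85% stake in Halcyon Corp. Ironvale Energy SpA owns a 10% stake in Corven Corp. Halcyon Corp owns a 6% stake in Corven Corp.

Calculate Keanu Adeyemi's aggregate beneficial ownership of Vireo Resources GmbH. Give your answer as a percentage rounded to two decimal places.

92.35%

Keanu reaches Vireo along 3 paths.
Via Sable: 40% × 85% = 34%.
Via Halcyon → Sable: 85% × 60% × 85% = 43.35%.
Direct stake: 15% = 15%.
Total: 34% + 43.35% + 15% = 92.35%.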